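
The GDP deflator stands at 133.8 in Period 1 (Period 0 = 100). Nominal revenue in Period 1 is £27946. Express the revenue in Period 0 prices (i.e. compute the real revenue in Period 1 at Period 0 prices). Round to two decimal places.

20886.40

Real = Nominal ÷ (Index/100) = 27946 ÷ (133.8/100)
     = 27946 ÷ 1.338 = 20886.3976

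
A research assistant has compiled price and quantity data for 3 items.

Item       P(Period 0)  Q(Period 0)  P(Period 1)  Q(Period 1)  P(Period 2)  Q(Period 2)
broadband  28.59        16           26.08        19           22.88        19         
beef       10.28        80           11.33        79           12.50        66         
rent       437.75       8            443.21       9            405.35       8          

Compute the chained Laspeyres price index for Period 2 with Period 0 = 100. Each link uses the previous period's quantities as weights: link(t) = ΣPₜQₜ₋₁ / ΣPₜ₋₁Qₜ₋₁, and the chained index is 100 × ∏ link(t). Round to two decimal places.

Link Period 0→Period 1:
ΣP(Period 1)Q(Period 0) = 26.08×16 + 11.33×80 + 443.21×8 = 417.28 + 906.4 + 3545.68 = 4869.36
ΣP(Period 0)Q(Period 0) = 28.59×16 + 10.28×80 + 437.75×8 = 457.44 + 822.4 + 3502 = 4781.84
link = 4869.36/4781.84 = 1.018303
Link Period 1→Period 2:
ΣP(Period 2)Q(Period 1) = 22.88×19 + 12.50×79 + 405.35×9 = 434.72 + 987.5 + 3648.15 = 5070.37
ΣP(Period 1)Q(Period 1) = 26.08×19 + 11.33×79 + 443.21×9 = 495.52 + 895.07 + 3988.89 = 5379.48
link = 5070.37/5379.48 = 0.942539
Chained index = 100 × 1.018303 × 0.942539 = 95.9790

95.98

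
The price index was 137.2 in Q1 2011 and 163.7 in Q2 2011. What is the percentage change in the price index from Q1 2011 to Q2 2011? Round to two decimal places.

Change = (163.7 − 137.2) / 137.2 × 100
       = 26.5 / 137.2 × 100 = 19.3149%

19.31%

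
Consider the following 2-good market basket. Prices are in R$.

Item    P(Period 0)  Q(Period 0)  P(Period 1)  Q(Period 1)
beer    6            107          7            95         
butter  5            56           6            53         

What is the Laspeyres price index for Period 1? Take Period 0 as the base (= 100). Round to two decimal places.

Laspeyres price index uses base-period quantities as weights.
ΣP(Period 1)·Q(Period 0) = 7×107 + 6×56 = 749 + 336 = 1085
ΣP(Period 0)·Q(Period 0) = 6×107 + 5×56 = 642 + 280 = 922
Index = 1085 / 922 × 100 = 117.6790

117.68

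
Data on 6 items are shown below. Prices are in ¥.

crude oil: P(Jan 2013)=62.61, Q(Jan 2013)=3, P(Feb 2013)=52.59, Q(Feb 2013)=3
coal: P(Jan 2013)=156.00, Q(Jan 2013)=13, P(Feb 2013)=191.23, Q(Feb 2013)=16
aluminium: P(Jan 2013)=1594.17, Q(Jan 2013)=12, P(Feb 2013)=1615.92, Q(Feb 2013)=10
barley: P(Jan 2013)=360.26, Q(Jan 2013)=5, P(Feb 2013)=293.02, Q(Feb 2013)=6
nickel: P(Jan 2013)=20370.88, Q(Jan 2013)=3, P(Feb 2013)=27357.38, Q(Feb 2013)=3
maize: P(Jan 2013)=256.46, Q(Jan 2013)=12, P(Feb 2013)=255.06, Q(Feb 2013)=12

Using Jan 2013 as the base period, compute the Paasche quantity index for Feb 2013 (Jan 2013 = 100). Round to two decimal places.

Paasche quantity index uses current-period prices as weights.
ΣP(Feb 2013)·Q(Feb 2013) = 52.59×3 + 191.23×16 + 1615.92×10 + 293.02×6 + 27357.38×3 + 255.06×12 = 157.77 + 3059.68 + 16159.2 + 1758.12 + 82072.14 + 3060.72 = 106267.63
ΣP(Feb 2013)·Q(Jan 2013) = 52.59×3 + 191.23×13 + 1615.92×12 + 293.02×5 + 27357.38×3 + 255.06×12 = 157.77 + 2485.99 + 19391.04 + 1465.1 + 82072.14 + 3060.72 = 108632.76
Index = 106267.63 / 108632.76 × 100 = 97.8228

97.82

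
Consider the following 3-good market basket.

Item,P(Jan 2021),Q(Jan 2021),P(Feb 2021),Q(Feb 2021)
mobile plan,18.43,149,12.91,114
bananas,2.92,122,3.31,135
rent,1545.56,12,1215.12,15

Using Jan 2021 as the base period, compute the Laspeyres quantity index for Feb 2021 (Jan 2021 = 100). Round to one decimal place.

Laspeyres quantity index uses base-period prices as weights.
ΣP(Jan 2021)·Q(Feb 2021) = 18.43×114 + 2.92×135 + 1545.56×15 = 2101.02 + 394.2 + 23183.4 = 25678.62
ΣP(Jan 2021)·Q(Jan 2021) = 18.43×149 + 2.92×122 + 1545.56×12 = 2746.07 + 356.24 + 18546.72 = 21649.03
Index = 25678.62 / 21649.03 × 100 = 118.6133

118.6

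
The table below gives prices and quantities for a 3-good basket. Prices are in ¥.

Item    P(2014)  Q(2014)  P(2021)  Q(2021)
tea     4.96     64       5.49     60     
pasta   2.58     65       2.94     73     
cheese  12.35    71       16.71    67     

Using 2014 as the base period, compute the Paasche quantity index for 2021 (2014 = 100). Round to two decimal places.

Paasche quantity index uses current-period prices as weights.
ΣP(2021)·Q(2021) = 5.49×60 + 2.94×73 + 16.71×67 = 329.4 + 214.62 + 1119.57 = 1663.59
ΣP(2021)·Q(2014) = 5.49×64 + 2.94×65 + 16.71×71 = 351.36 + 191.1 + 1186.41 = 1728.87
Index = 1663.59 / 1728.87 × 100 = 96.2241

96.22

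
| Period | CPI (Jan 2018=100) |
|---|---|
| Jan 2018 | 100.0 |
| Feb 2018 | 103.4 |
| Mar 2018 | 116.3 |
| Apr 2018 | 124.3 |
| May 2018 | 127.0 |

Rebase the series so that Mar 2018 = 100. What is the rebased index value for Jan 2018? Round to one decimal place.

86.0

Rebased(Jan 2018) = 100.0 / 116.3 × 100 = 85.9845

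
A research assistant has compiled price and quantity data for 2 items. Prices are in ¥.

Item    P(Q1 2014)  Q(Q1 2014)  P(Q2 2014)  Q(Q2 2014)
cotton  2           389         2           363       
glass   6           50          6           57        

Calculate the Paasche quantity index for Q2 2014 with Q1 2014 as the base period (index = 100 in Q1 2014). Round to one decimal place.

Paasche quantity index uses current-period prices as weights.
ΣP(Q2 2014)·Q(Q2 2014) = 2×363 + 6×57 = 726 + 342 = 1068
ΣP(Q2 2014)·Q(Q1 2014) = 2×389 + 6×50 = 778 + 300 = 1078
Index = 1068 / 1078 × 100 = 99.0724

99.1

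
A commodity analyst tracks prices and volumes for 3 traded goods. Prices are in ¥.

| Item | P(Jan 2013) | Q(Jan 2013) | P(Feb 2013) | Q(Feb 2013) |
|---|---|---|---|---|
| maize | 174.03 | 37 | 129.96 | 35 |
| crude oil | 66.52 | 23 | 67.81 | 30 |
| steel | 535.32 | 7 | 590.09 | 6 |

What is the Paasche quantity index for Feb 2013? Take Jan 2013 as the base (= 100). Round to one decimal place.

96.4

Paasche quantity index uses current-period prices as weights.
ΣP(Feb 2013)·Q(Feb 2013) = 129.96×35 + 67.81×30 + 590.09×6 = 4548.6 + 2034.3 + 3540.54 = 10123.44
ΣP(Feb 2013)·Q(Jan 2013) = 129.96×37 + 67.81×23 + 590.09×7 = 4808.52 + 1559.63 + 4130.63 = 10498.78
Index = 10123.44 / 10498.78 × 100 = 96.4249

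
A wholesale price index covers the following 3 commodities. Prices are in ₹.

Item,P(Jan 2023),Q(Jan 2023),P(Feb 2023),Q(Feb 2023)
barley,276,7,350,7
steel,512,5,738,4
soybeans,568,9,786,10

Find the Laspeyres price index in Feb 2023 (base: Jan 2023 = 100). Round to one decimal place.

137.6

Laspeyres price index uses base-period quantities as weights.
ΣP(Feb 2023)·Q(Jan 2023) = 350×7 + 738×5 + 786×9 = 2450 + 3690 + 7074 = 13214
ΣP(Jan 2023)·Q(Jan 2023) = 276×7 + 512×5 + 568×9 = 1932 + 2560 + 5112 = 9604
Index = 13214 / 9604 × 100 = 137.5885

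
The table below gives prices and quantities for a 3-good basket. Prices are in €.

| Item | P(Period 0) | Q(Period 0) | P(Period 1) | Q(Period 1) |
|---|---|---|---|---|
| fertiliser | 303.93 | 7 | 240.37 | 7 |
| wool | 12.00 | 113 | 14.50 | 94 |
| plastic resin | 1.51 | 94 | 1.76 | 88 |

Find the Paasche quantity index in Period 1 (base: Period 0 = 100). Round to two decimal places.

91.80

Paasche quantity index uses current-period prices as weights.
ΣP(Period 1)·Q(Period 1) = 240.37×7 + 14.50×94 + 1.76×88 = 1682.59 + 1363 + 154.88 = 3200.47
ΣP(Period 1)·Q(Period 0) = 240.37×7 + 14.50×113 + 1.76×94 = 1682.59 + 1638.5 + 165.44 = 3486.53
Index = 3200.47 / 3486.53 × 100 = 91.7953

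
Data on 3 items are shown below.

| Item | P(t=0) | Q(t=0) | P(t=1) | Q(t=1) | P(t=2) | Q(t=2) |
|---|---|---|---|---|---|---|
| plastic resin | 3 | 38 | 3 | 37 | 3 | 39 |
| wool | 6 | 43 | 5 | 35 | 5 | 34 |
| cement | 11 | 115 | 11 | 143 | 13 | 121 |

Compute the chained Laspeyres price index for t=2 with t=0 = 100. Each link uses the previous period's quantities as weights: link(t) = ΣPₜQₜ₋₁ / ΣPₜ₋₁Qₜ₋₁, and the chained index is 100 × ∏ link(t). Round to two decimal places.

Link t=0→t=1:
ΣP(t=1)Q(t=0) = 3×38 + 5×43 + 11×115 = 114 + 215 + 1265 = 1594
ΣP(t=0)Q(t=0) = 3×38 + 6×43 + 11×115 = 114 + 258 + 1265 = 1637
link = 1594/1637 = 0.973732
Link t=1→t=2:
ΣP(t=2)Q(t=1) = 3×37 + 5×35 + 13×143 = 111 + 175 + 1859 = 2145
ΣP(t=1)Q(t=1) = 3×37 + 5×35 + 11×143 = 111 + 175 + 1573 = 1859
link = 2145/1859 = 1.153846
Chained index = 100 × 0.973732 × 1.153846 = 112.3537

112.35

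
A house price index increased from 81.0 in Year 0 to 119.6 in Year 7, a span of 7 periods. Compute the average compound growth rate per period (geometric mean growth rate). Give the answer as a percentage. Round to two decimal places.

5.73%

Growth factor = (119.6/81.0)^(1/7) = (1.476543)^(1/7) = 1.057251
Growth rate = 1.057251 − 1 = 0.057251 = 5.7251%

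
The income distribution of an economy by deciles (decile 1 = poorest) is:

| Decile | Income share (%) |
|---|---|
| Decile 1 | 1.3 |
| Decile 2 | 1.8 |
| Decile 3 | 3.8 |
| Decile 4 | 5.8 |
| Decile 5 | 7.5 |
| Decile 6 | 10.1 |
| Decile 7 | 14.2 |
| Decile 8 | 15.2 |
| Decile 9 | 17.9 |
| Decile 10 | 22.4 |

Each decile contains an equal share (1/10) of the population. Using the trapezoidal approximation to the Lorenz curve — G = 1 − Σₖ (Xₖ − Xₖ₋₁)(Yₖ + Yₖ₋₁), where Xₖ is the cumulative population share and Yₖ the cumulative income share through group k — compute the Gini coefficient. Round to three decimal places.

0.387

Cumulative income shares Yₖ: 0.0130, 0.0310, 0.0690, 0.1270, 0.2020, 0.3030, 0.4450, 0.5970, 0.7760, 1.0000
Σ (Xₖ−Xₖ₋₁)(Yₖ+Yₖ₋₁) = (1/10)(0.0130+0.0000) + (1/10)(0.0310+0.0130) + (1/10)(0.0690+0.0310) + (1/10)(0.1270+0.0690) + (1/10)(0.2020+0.1270) + (1/10)(0.3030+0.2020) + (1/10)(0.4450+0.3030) + (1/10)(0.5970+0.4450) + (1/10)(0.7760+0.5970) + (1/10)(1.0000+0.7760)
  = 0.0013 + 0.0044 + 0.0100 + 0.0196 + 0.0329 + 0.0505 + 0.0748 + 0.1042 + 0.1373 + 0.1776 = 0.6126
G = 1 − 0.6126 = 0.3874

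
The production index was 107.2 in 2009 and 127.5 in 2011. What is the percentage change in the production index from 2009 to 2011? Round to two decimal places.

18.94%

Change = (127.5 − 107.2) / 107.2 × 100
       = 20.3 / 107.2 × 100 = 18.9366%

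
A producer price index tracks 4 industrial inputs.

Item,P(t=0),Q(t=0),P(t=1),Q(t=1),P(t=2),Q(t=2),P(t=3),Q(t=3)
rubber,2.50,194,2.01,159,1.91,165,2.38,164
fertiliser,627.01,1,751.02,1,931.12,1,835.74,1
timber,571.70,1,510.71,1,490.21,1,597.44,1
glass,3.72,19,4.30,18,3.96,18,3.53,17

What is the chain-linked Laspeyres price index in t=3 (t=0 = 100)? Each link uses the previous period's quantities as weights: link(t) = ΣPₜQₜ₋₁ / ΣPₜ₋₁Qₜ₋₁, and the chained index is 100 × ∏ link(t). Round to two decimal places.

Link t=0→t=1:
ΣP(t=1)Q(t=0) = 2.01×194 + 751.02×1 + 510.71×1 + 4.30×19 = 389.94 + 751.02 + 510.71 + 81.7 = 1733.37
ΣP(t=0)Q(t=0) = 2.50×194 + 627.01×1 + 571.70×1 + 3.72×19 = 485 + 627.01 + 571.7 + 70.68 = 1754.39
link = 1733.37/1754.39 = 0.988019
Link t=1→t=2:
ΣP(t=2)Q(t=1) = 1.91×159 + 931.12×1 + 490.21×1 + 3.96×18 = 303.69 + 931.12 + 490.21 + 71.28 = 1796.3
ΣP(t=1)Q(t=1) = 2.01×159 + 751.02×1 + 510.71×1 + 4.30×18 = 319.59 + 751.02 + 510.71 + 77.4 = 1658.72
link = 1796.3/1658.72 = 1.082943
Link t=2→t=3:
ΣP(t=3)Q(t=2) = 2.38×165 + 835.74×1 + 597.44×1 + 3.53×18 = 392.7 + 835.74 + 597.44 + 63.54 = 1889.42
ΣP(t=2)Q(t=2) = 1.91×165 + 931.12×1 + 490.21×1 + 3.96×18 = 315.15 + 931.12 + 490.21 + 71.28 = 1807.76
link = 1889.42/1807.76 = 1.045172
Chained index = 100 × 0.988019 × 1.082943 × 1.045172 = 111.8301

111.83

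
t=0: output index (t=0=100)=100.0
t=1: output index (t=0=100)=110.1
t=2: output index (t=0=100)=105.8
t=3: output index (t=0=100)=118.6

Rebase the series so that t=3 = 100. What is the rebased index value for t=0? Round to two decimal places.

84.32

Rebased(t=0) = 100.0 / 118.6 × 100 = 84.3170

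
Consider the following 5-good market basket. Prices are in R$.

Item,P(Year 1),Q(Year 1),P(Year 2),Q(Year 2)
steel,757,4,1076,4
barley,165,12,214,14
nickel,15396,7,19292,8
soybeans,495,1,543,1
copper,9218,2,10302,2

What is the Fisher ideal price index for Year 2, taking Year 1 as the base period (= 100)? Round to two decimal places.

123.89

Laspeyres component (base-period weights):
ΣP(Year 2)Q(Year 1) = 1076×4 + 214×12 + 19292×7 + 543×1 + 10302×2 = 4304 + 2568 + 135044 + 543 + 20604 = 163063
ΣP(Year 1)Q(Year 1) = 757×4 + 165×12 + 15396×7 + 495×1 + 9218×2 = 3028 + 1980 + 107772 + 495 + 18436 = 131711
L = 163063 / 131711 × 100 = 123.8036
Paasche component (current-period weights):
ΣP(Year 2)Q(Year 2) = 1076×4 + 214×14 + 19292×8 + 543×1 + 10302×2 = 4304 + 2996 + 154336 + 543 + 20604 = 182783
ΣP(Year 1)Q(Year 2) = 757×4 + 165×14 + 15396×8 + 495×1 + 9218×2 = 3028 + 2310 + 123168 + 495 + 18436 = 147437
P = 182783 / 147437 × 100 = 123.9736
Fisher = √(L × P) = √(123.8036 × 123.9736) = 123.8886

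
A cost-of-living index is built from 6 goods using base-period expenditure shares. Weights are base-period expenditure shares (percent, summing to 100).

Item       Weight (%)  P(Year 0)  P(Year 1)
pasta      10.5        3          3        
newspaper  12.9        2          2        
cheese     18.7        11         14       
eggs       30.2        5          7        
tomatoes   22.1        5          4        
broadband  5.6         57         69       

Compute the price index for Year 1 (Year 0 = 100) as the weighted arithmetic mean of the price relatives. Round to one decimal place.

pasta: 10.5 × (3/3) = 10.5 × 1.000000 = 10.5000
newspaper: 12.9 × (2/2) = 12.9 × 1.000000 = 12.9000
cheese: 18.7 × (14/11) = 18.7 × 1.272727 = 23.8000
eggs: 30.2 × (7/5) = 30.2 × 1.400000 = 42.2800
tomatoes: 22.1 × (4/5) = 22.1 × 0.800000 = 17.6800
broadband: 5.6 × (69/57) = 5.6 × 1.210526 = 6.7789
Index = Σ wᵢ·(p₁ᵢ/p₀ᵢ) = 10.5000 + 12.9000 + 23.8000 + 42.2800 + 17.6800 + 6.7789 = 113.9389

113.9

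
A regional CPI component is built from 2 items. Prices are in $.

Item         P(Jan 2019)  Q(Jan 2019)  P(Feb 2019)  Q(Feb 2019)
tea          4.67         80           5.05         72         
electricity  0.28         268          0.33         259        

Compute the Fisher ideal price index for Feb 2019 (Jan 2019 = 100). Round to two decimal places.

Laspeyres component (base-period weights):
ΣP(Feb 2019)Q(Jan 2019) = 5.05×80 + 0.33×268 = 404 + 88.44 = 492.44
ΣP(Jan 2019)Q(Jan 2019) = 4.67×80 + 0.28×268 = 373.6 + 75.04 = 448.64
L = 492.44 / 448.64 × 100 = 109.7628
Paasche component (current-period weights):
ΣP(Feb 2019)Q(Feb 2019) = 5.05×72 + 0.33×259 = 363.6 + 85.47 = 449.07
ΣP(Jan 2019)Q(Feb 2019) = 4.67×72 + 0.28×259 = 336.24 + 72.52 = 408.76
P = 449.07 / 408.76 × 100 = 109.8615
Fisher = √(L × P) = √(109.7628 × 109.8615) = 109.8122

109.81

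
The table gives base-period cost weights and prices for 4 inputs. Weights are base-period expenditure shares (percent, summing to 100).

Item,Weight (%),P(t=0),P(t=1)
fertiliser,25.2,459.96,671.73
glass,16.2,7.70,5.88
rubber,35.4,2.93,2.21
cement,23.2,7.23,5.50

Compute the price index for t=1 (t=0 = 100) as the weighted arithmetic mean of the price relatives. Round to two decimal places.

93.52

fertiliser: 25.2 × (671.73/459.96) = 25.2 × 1.460410 = 36.8023
glass: 16.2 × (5.88/7.70) = 16.2 × 0.763636 = 12.3709
rubber: 35.4 × (2.21/2.93) = 35.4 × 0.754266 = 26.7010
cement: 23.2 × (5.50/7.23) = 23.2 × 0.760719 = 17.6487
Index = Σ wᵢ·(p₁ᵢ/p₀ᵢ) = 36.8023 + 12.3709 + 26.7010 + 17.6487 = 93.5229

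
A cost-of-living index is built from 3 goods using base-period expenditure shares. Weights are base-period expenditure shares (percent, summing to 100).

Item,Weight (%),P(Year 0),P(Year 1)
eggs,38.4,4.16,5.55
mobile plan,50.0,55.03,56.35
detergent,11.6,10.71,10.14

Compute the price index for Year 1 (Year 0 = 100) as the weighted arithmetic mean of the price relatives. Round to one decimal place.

eggs: 38.4 × (5.55/4.16) = 38.4 × 1.334135 = 51.2308
mobile plan: 50.0 × (56.35/55.03) = 50.0 × 1.023987 = 51.1993
detergent: 11.6 × (10.14/10.71) = 11.6 × 0.946779 = 10.9826
Index = Σ wᵢ·(p₁ᵢ/p₀ᵢ) = 51.2308 + 51.1993 + 10.9826 = 113.4127

113.4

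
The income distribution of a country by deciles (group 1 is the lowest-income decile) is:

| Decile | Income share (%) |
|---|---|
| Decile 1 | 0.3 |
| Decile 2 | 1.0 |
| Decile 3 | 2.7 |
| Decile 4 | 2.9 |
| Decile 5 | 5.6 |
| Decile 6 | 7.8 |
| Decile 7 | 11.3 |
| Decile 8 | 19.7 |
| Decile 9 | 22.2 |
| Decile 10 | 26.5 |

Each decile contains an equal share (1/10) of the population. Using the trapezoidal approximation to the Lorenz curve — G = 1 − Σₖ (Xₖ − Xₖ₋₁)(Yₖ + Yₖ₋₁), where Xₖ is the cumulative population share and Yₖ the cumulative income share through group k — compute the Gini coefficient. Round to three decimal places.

Cumulative income shares Yₖ: 0.0030, 0.0130, 0.0400, 0.0690, 0.1250, 0.2030, 0.3160, 0.5130, 0.7350, 1.0000
Σ (Xₖ−Xₖ₋₁)(Yₖ+Yₖ₋₁) = (1/10)(0.0030+0.0000) + (1/10)(0.0130+0.0030) + (1/10)(0.0400+0.0130) + (1/10)(0.0690+0.0400) + (1/10)(0.1250+0.0690) + (1/10)(0.2030+0.1250) + (1/10)(0.3160+0.2030) + (1/10)(0.5130+0.3160) + (1/10)(0.7350+0.5130) + (1/10)(1.0000+0.7350)
  = 0.0003 + 0.0016 + 0.0053 + 0.0109 + 0.0194 + 0.0328 + 0.0519 + 0.0829 + 0.1248 + 0.1735 = 0.5034
G = 1 − 0.5034 = 0.4966

0.497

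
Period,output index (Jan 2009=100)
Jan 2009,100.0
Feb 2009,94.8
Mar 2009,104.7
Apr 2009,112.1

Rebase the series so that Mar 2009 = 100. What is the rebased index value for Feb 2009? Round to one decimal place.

Rebased(Feb 2009) = 94.8 / 104.7 × 100 = 90.5444

90.5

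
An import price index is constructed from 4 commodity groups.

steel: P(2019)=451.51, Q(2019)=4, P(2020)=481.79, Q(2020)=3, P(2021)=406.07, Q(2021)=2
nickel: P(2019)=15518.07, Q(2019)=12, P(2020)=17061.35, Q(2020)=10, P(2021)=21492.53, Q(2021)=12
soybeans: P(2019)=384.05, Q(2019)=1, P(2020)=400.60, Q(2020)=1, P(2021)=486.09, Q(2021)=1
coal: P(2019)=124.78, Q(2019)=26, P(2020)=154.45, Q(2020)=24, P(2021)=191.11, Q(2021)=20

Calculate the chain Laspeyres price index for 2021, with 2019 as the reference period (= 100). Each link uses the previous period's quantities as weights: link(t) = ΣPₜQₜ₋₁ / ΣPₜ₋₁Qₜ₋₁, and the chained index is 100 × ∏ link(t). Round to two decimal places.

138.30

Link 2019→2020:
ΣP(2020)Q(2019) = 481.79×4 + 17061.35×12 + 400.60×1 + 154.45×26 = 1927.16 + 204736.2 + 400.6 + 4015.7 = 211079.66
ΣP(2019)Q(2019) = 451.51×4 + 15518.07×12 + 384.05×1 + 124.78×26 = 1806.04 + 186216.84 + 384.05 + 3244.28 = 191651.21
link = 211079.66/191651.21 = 1.101374
Link 2020→2021:
ΣP(2021)Q(2020) = 406.07×3 + 21492.53×10 + 486.09×1 + 191.11×24 = 1218.21 + 214925.3 + 486.09 + 4586.64 = 221216.24
ΣP(2020)Q(2020) = 481.79×3 + 17061.35×10 + 400.60×1 + 154.45×24 = 1445.37 + 170613.5 + 400.6 + 3706.8 = 176166.27
link = 221216.24/176166.27 = 1.255724
Chained index = 100 × 1.101374 × 1.255724 = 138.3022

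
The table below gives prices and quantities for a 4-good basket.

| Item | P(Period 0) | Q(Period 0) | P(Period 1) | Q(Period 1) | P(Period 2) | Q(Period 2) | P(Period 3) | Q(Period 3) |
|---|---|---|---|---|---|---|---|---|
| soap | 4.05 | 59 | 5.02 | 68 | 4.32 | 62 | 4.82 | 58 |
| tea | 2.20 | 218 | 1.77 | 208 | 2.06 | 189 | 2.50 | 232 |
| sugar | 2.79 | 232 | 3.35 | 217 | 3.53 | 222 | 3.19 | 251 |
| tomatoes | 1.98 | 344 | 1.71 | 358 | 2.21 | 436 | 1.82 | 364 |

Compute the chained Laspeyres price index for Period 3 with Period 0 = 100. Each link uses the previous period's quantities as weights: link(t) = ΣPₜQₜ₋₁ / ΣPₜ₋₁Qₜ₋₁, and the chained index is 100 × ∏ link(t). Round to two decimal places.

Link Period 0→Period 1:
ΣP(Period 1)Q(Period 0) = 5.02×59 + 1.77×218 + 3.35×232 + 1.71×344 = 296.18 + 385.86 + 777.2 + 588.24 = 2047.48
ΣP(Period 0)Q(Period 0) = 4.05×59 + 2.20×218 + 2.79×232 + 1.98×344 = 238.95 + 479.6 + 647.28 + 681.12 = 2046.95
link = 2047.48/2046.95 = 1.000259
Link Period 1→Period 2:
ΣP(Period 2)Q(Period 1) = 4.32×68 + 2.06×208 + 3.53×217 + 2.21×358 = 293.76 + 428.48 + 766.01 + 791.18 = 2279.43
ΣP(Period 1)Q(Period 1) = 5.02×68 + 1.77×208 + 3.35×217 + 1.71×358 = 341.36 + 368.16 + 726.95 + 612.18 = 2048.65
link = 2279.43/2048.65 = 1.112650
Link Period 2→Period 3:
ΣP(Period 3)Q(Period 2) = 4.82×62 + 2.50×189 + 3.19×222 + 1.82×436 = 298.84 + 472.5 + 708.18 + 793.52 = 2273.04
ΣP(Period 2)Q(Period 2) = 4.32×62 + 2.06×189 + 3.53×222 + 2.21×436 = 267.84 + 389.34 + 783.66 + 963.56 = 2404.4
link = 2273.04/2404.4 = 0.945367
Chained index = 100 × 1.000259 × 1.112650 × 0.945367 = 105.2135

105.21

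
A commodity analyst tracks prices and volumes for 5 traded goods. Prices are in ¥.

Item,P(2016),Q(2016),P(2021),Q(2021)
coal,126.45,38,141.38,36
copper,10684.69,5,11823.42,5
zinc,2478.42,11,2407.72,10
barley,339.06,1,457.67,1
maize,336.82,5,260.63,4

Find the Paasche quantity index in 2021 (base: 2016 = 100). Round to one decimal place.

Paasche quantity index uses current-period prices as weights.
ΣP(2021)·Q(2021) = 141.38×36 + 11823.42×5 + 2407.72×10 + 457.67×1 + 260.63×4 = 5089.68 + 59117.1 + 24077.2 + 457.67 + 1042.52 = 89784.17
ΣP(2021)·Q(2016) = 141.38×38 + 11823.42×5 + 2407.72×11 + 457.67×1 + 260.63×5 = 5372.44 + 59117.1 + 26484.92 + 457.67 + 1303.15 = 92735.28
Index = 89784.17 / 92735.28 × 100 = 96.8177

96.8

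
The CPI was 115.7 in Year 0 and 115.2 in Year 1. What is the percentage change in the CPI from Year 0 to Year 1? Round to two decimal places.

Change = (115.2 − 115.7) / 115.7 × 100
       = -0.5 / 115.7 × 100 = -0.4322%

-0.43%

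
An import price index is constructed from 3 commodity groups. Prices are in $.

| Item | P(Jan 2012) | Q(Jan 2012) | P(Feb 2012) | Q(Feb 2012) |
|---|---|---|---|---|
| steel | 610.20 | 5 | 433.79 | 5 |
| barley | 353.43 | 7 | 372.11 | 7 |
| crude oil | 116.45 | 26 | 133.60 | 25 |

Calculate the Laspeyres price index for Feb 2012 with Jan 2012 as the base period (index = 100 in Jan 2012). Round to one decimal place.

96.4

Laspeyres price index uses base-period quantities as weights.
ΣP(Feb 2012)·Q(Jan 2012) = 433.79×5 + 372.11×7 + 133.60×26 = 2168.95 + 2604.77 + 3473.6 = 8247.32
ΣP(Jan 2012)·Q(Jan 2012) = 610.20×5 + 353.43×7 + 116.45×26 = 3051 + 2474.01 + 3027.7 = 8552.71
Index = 8247.32 / 8552.71 × 100 = 96.4293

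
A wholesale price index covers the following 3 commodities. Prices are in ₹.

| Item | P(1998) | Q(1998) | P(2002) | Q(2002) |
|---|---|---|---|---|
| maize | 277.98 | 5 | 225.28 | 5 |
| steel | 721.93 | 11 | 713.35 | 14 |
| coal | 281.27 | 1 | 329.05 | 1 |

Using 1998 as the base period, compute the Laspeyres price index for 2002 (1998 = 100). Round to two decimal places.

96.77

Laspeyres price index uses base-period quantities as weights.
ΣP(2002)·Q(1998) = 225.28×5 + 713.35×11 + 329.05×1 = 1126.4 + 7846.85 + 329.05 = 9302.3
ΣP(1998)·Q(1998) = 277.98×5 + 721.93×11 + 281.27×1 = 1389.9 + 7941.23 + 281.27 = 9612.4
Index = 9302.3 / 9612.4 × 100 = 96.7740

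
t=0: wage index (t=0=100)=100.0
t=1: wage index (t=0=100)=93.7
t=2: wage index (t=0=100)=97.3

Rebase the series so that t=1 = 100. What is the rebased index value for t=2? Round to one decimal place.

Rebased(t=2) = 97.3 / 93.7 × 100 = 103.8420

103.8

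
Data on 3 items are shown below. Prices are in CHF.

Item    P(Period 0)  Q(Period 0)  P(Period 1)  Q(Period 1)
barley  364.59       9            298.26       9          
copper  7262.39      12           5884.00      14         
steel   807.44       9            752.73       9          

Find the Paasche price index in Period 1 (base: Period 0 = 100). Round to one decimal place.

Paasche price index uses current-period quantities as weights.
ΣP(Period 1)·Q(Period 1) = 298.26×9 + 5884.00×14 + 752.73×9 = 2684.34 + 82376 + 6774.57 = 91834.91
ΣP(Period 0)·Q(Period 1) = 364.59×9 + 7262.39×14 + 807.44×9 = 3281.31 + 101673.46 + 7266.96 = 112221.73
Index = 91834.91 / 112221.73 × 100 = 81.8334

81.8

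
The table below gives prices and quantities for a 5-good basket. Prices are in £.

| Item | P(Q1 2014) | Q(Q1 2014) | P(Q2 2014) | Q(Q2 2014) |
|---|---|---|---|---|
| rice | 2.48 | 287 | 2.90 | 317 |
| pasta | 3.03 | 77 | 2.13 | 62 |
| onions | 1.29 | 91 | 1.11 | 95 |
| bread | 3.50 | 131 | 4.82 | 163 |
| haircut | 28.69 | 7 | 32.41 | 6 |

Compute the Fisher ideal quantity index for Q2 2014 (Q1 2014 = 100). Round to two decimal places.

Laspeyres component (base-period weights):
ΣP(Q1 2014)Q(Q2 2014) = 2.48×317 + 3.03×62 + 1.29×95 + 3.50×163 + 28.69×6 = 786.16 + 187.86 + 122.55 + 570.5 + 172.14 = 1839.21
ΣP(Q1 2014)Q(Q1 2014) = 2.48×287 + 3.03×77 + 1.29×91 + 3.50×131 + 28.69×7 = 711.76 + 233.31 + 117.39 + 458.5 + 200.83 = 1721.79
L = 1839.21 / 1721.79 × 100 = 106.8196
Paasche component (current-period weights):
ΣP(Q2 2014)Q(Q2 2014) = 2.90×317 + 2.13×62 + 1.11×95 + 4.82×163 + 32.41×6 = 919.3 + 132.06 + 105.45 + 785.66 + 194.46 = 2136.93
ΣP(Q2 2014)Q(Q1 2014) = 2.90×287 + 2.13×77 + 1.11×91 + 4.82×131 + 32.41×7 = 832.3 + 164.01 + 101.01 + 631.42 + 226.87 = 1955.61
P = 2136.93 / 1955.61 × 100 = 109.2718
Fisher = √(L × P) = √(106.8196 × 109.2718) = 108.0388

108.04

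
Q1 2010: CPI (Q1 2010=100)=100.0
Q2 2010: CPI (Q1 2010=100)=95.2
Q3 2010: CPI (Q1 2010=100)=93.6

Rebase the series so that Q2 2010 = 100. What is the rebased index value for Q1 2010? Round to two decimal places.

105.04

Rebased(Q1 2010) = 100.0 / 95.2 × 100 = 105.0420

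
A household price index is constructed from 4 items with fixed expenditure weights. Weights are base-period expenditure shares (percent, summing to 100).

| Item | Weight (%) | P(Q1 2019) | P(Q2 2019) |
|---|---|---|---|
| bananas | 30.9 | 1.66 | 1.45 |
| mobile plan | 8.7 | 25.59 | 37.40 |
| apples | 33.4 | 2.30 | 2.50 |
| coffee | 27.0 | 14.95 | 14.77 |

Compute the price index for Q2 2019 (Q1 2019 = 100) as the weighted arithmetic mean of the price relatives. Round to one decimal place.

102.7

bananas: 30.9 × (1.45/1.66) = 30.9 × 0.873494 = 26.9910
mobile plan: 8.7 × (37.40/25.59) = 8.7 × 1.461508 = 12.7151
apples: 33.4 × (2.50/2.30) = 33.4 × 1.086957 = 36.3043
coffee: 27.0 × (14.77/14.95) = 27.0 × 0.987960 = 26.6749
Index = Σ wᵢ·(p₁ᵢ/p₀ᵢ) = 26.9910 + 12.7151 + 36.3043 + 26.6749 = 102.6854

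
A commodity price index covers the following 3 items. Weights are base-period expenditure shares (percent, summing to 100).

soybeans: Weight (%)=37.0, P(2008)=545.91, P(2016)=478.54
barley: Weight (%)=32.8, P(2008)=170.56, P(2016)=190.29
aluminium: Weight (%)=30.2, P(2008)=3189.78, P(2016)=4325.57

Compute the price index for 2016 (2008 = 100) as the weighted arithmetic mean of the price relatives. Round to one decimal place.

soybeans: 37.0 × (478.54/545.91) = 37.0 × 0.876591 = 32.4339
barley: 32.8 × (190.29/170.56) = 32.8 × 1.115678 = 36.5942
aluminium: 30.2 × (4325.57/3189.78) = 30.2 × 1.356072 = 40.9534
Index = Σ wᵢ·(p₁ᵢ/p₀ᵢ) = 32.4339 + 36.5942 + 40.9534 = 109.9815

110.0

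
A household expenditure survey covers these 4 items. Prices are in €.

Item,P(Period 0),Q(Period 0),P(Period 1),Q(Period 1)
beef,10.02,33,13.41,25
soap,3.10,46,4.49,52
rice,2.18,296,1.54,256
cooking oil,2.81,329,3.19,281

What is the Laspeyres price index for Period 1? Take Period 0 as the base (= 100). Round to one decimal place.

105.5

Laspeyres price index uses base-period quantities as weights.
ΣP(Period 1)·Q(Period 0) = 13.41×33 + 4.49×46 + 1.54×296 + 3.19×329 = 442.53 + 206.54 + 455.84 + 1049.51 = 2154.42
ΣP(Period 0)·Q(Period 0) = 10.02×33 + 3.10×46 + 2.18×296 + 2.81×329 = 330.66 + 142.6 + 645.28 + 924.49 = 2043.03
Index = 2154.42 / 2043.03 × 100 = 105.4522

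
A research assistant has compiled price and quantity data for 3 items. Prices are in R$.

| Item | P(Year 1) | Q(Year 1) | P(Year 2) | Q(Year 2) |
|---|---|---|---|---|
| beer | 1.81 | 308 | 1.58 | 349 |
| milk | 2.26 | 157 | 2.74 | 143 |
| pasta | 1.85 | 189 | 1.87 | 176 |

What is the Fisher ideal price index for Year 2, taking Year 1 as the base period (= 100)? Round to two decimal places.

100.01

Laspeyres component (base-period weights):
ΣP(Year 2)Q(Year 1) = 1.58×308 + 2.74×157 + 1.87×189 = 486.64 + 430.18 + 353.43 = 1270.25
ΣP(Year 1)Q(Year 1) = 1.81×308 + 2.26×157 + 1.85×189 = 557.48 + 354.82 + 349.65 = 1261.95
L = 1270.25 / 1261.95 × 100 = 100.6577
Paasche component (current-period weights):
ΣP(Year 2)Q(Year 2) = 1.58×349 + 2.74×143 + 1.87×176 = 551.42 + 391.82 + 329.12 = 1272.36
ΣP(Year 1)Q(Year 2) = 1.81×349 + 2.26×143 + 1.85×176 = 631.69 + 323.18 + 325.6 = 1280.47
P = 1272.36 / 1280.47 × 100 = 99.3666
Fisher = √(L × P) = √(100.6577 × 99.3666) = 100.0101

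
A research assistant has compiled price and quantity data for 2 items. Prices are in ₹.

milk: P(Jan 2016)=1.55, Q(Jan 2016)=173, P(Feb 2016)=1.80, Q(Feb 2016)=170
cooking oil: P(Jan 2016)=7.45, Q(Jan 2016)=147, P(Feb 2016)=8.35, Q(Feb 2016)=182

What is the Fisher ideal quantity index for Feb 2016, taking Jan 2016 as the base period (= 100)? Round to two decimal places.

118.71

Laspeyres component (base-period weights):
ΣP(Jan 2016)Q(Feb 2016) = 1.55×170 + 7.45×182 = 263.5 + 1355.9 = 1619.4
ΣP(Jan 2016)Q(Jan 2016) = 1.55×173 + 7.45×147 = 268.15 + 1095.15 = 1363.3
L = 1619.4 / 1363.3 × 100 = 118.7853
Paasche component (current-period weights):
ΣP(Feb 2016)Q(Feb 2016) = 1.80×170 + 8.35×182 = 306 + 1519.7 = 1825.7
ΣP(Feb 2016)Q(Jan 2016) = 1.80×173 + 8.35×147 = 311.4 + 1227.45 = 1538.85
P = 1825.7 / 1538.85 × 100 = 118.6405
Fisher = √(L × P) = √(118.7853 × 118.6405) = 118.7129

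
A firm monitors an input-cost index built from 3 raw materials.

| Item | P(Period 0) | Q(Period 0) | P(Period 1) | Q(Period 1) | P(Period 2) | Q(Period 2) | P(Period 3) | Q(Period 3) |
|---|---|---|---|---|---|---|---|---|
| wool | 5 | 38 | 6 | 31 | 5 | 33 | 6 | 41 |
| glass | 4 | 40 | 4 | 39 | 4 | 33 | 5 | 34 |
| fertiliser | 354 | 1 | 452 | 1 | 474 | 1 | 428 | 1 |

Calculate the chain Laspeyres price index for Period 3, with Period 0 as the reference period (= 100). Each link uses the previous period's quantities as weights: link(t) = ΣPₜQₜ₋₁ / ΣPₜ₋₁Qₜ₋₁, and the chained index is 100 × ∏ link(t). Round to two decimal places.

121.03

Link Period 0→Period 1:
ΣP(Period 1)Q(Period 0) = 6×38 + 4×40 + 452×1 = 228 + 160 + 452 = 840
ΣP(Period 0)Q(Period 0) = 5×38 + 4×40 + 354×1 = 190 + 160 + 354 = 704
link = 840/704 = 1.193182
Link Period 1→Period 2:
ΣP(Period 2)Q(Period 1) = 5×31 + 4×39 + 474×1 = 155 + 156 + 474 = 785
ΣP(Period 1)Q(Period 1) = 6×31 + 4×39 + 452×1 = 186 + 156 + 452 = 794
link = 785/794 = 0.988665
Link Period 2→Period 3:
ΣP(Period 3)Q(Period 2) = 6×33 + 5×33 + 428×1 = 198 + 165 + 428 = 791
ΣP(Period 2)Q(Period 2) = 5×33 + 4×33 + 474×1 = 165 + 132 + 474 = 771
link = 791/771 = 1.025940
Chained index = 100 × 1.193182 × 0.988665 × 1.025940 = 121.0258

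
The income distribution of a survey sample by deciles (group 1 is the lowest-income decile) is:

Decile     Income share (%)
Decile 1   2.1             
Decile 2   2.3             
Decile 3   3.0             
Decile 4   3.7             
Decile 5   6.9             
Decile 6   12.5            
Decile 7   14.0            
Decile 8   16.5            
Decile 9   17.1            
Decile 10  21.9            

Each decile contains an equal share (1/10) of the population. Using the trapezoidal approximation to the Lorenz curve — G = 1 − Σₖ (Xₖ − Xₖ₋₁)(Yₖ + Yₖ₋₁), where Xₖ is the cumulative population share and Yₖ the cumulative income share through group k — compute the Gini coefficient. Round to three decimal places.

0.386

Cumulative income shares Yₖ: 0.0210, 0.0440, 0.0740, 0.1110, 0.1800, 0.3050, 0.4450, 0.6100, 0.7810, 1.0000
Σ (Xₖ−Xₖ₋₁)(Yₖ+Yₖ₋₁) = (1/10)(0.0210+0.0000) + (1/10)(0.0440+0.0210) + (1/10)(0.0740+0.0440) + (1/10)(0.1110+0.0740) + (1/10)(0.1800+0.1110) + (1/10)(0.3050+0.1800) + (1/10)(0.4450+0.3050) + (1/10)(0.6100+0.4450) + (1/10)(0.7810+0.6100) + (1/10)(1.0000+0.7810)
  = 0.0021 + 0.0065 + 0.0118 + 0.0185 + 0.0291 + 0.0485 + 0.0750 + 0.1055 + 0.1391 + 0.1781 = 0.6142
G = 1 − 0.6142 = 0.3858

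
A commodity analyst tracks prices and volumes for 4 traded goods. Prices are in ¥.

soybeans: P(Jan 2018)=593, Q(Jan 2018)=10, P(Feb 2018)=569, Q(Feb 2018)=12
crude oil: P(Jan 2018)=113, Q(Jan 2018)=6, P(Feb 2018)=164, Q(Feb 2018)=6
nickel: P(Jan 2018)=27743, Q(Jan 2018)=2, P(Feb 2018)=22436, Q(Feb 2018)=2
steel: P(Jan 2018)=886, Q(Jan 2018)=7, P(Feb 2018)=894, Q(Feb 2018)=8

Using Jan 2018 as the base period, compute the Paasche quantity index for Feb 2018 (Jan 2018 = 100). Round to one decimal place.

Paasche quantity index uses current-period prices as weights.
ΣP(Feb 2018)·Q(Feb 2018) = 569×12 + 164×6 + 22436×2 + 894×8 = 6828 + 984 + 44872 + 7152 = 59836
ΣP(Feb 2018)·Q(Jan 2018) = 569×10 + 164×6 + 22436×2 + 894×7 = 5690 + 984 + 44872 + 6258 = 57804
Index = 59836 / 57804 × 100 = 103.5153

103.5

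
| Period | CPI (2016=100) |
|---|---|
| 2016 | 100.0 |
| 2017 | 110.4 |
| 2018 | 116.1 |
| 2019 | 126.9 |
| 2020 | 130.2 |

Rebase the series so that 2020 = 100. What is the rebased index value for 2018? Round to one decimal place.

89.2

Rebased(2018) = 116.1 / 130.2 × 100 = 89.1705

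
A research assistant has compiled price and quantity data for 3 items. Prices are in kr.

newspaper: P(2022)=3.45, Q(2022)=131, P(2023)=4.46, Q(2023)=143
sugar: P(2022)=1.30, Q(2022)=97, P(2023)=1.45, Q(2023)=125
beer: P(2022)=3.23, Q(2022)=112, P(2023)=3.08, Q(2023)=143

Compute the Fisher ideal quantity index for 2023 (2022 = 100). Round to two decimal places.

Laspeyres component (base-period weights):
ΣP(2022)Q(2023) = 3.45×143 + 1.30×125 + 3.23×143 = 493.35 + 162.5 + 461.89 = 1117.74
ΣP(2022)Q(2022) = 3.45×131 + 1.30×97 + 3.23×112 = 451.95 + 126.1 + 361.76 = 939.81
L = 1117.74 / 939.81 × 100 = 118.9326
Paasche component (current-period weights):
ΣP(2023)Q(2023) = 4.46×143 + 1.45×125 + 3.08×143 = 637.78 + 181.25 + 440.44 = 1259.47
ΣP(2023)Q(2022) = 4.46×131 + 1.45×97 + 3.08×112 = 584.26 + 140.65 + 344.96 = 1069.87
P = 1259.47 / 1069.87 × 100 = 117.7218
Fisher = √(L × P) = √(118.9326 × 117.7218) = 118.3256

118.33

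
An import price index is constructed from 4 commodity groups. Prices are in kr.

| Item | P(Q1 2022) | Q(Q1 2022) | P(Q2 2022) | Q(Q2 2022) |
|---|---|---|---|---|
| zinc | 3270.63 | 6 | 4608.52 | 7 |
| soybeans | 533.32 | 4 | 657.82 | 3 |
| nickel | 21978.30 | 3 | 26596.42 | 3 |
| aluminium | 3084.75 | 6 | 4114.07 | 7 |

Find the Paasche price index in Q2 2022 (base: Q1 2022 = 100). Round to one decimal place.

Paasche price index uses current-period quantities as weights.
ΣP(Q2 2022)·Q(Q2 2022) = 4608.52×7 + 657.82×3 + 26596.42×3 + 4114.07×7 = 32259.64 + 1973.46 + 79789.26 + 28798.49 = 142820.85
ΣP(Q1 2022)·Q(Q2 2022) = 3270.63×7 + 533.32×3 + 21978.30×3 + 3084.75×7 = 22894.41 + 1599.96 + 65934.9 + 21593.25 = 112022.52
Index = 142820.85 / 112022.52 × 100 = 127.4930

127.5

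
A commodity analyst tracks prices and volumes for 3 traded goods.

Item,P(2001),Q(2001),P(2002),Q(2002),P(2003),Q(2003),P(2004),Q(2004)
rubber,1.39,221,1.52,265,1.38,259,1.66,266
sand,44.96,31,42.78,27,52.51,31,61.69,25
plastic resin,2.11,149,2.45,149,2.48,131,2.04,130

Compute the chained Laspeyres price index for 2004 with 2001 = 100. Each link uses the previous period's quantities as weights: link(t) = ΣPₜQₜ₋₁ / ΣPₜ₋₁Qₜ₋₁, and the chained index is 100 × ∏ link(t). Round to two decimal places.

127.22

Link 2001→2002:
ΣP(2002)Q(2001) = 1.52×221 + 42.78×31 + 2.45×149 = 335.92 + 1326.18 + 365.05 = 2027.15
ΣP(2001)Q(2001) = 1.39×221 + 44.96×31 + 2.11×149 = 307.19 + 1393.76 + 314.39 = 2015.34
link = 2027.15/2015.34 = 1.005860
Link 2002→2003:
ΣP(2003)Q(2002) = 1.38×265 + 52.51×27 + 2.48×149 = 365.7 + 1417.77 + 369.52 = 2152.99
ΣP(2002)Q(2002) = 1.52×265 + 42.78×27 + 2.45×149 = 402.8 + 1155.06 + 365.05 = 1922.91
link = 2152.99/1922.91 = 1.119652
Link 2003→2004:
ΣP(2004)Q(2003) = 1.66×259 + 61.69×31 + 2.04×131 = 429.94 + 1912.39 + 267.24 = 2609.57
ΣP(2003)Q(2003) = 1.38×259 + 52.51×31 + 2.48×131 = 357.42 + 1627.81 + 324.88 = 2310.11
link = 2609.57/2310.11 = 1.129630
Chained index = 100 × 1.005860 × 1.119652 × 1.129630 = 127.2204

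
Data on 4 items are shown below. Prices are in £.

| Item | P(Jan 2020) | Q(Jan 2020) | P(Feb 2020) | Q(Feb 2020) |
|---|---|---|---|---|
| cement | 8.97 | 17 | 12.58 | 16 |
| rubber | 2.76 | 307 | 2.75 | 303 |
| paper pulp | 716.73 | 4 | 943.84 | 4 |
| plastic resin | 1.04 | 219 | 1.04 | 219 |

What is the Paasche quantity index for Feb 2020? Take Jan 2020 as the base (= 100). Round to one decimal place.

Paasche quantity index uses current-period prices as weights.
ΣP(Feb 2020)·Q(Feb 2020) = 12.58×16 + 2.75×303 + 943.84×4 + 1.04×219 = 201.28 + 833.25 + 3775.36 + 227.76 = 5037.65
ΣP(Feb 2020)·Q(Jan 2020) = 12.58×17 + 2.75×307 + 943.84×4 + 1.04×219 = 213.86 + 844.25 + 3775.36 + 227.76 = 5061.23
Index = 5037.65 / 5061.23 × 100 = 99.5341

99.5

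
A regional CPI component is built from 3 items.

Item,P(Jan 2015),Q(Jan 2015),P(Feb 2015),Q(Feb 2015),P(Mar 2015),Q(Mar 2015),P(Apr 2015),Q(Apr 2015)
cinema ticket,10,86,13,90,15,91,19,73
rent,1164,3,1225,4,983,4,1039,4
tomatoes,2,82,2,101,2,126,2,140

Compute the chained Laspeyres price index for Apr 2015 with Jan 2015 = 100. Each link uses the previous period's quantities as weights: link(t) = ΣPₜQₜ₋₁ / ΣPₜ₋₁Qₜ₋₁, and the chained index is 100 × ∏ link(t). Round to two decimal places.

106.14

Link Jan 2015→Feb 2015:
ΣP(Feb 2015)Q(Jan 2015) = 13×86 + 1225×3 + 2×82 = 1118 + 3675 + 164 = 4957
ΣP(Jan 2015)Q(Jan 2015) = 10×86 + 1164×3 + 2×82 = 860 + 3492 + 164 = 4516
link = 4957/4516 = 1.097653
Link Feb 2015→Mar 2015:
ΣP(Mar 2015)Q(Feb 2015) = 15×90 + 983×4 + 2×101 = 1350 + 3932 + 202 = 5484
ΣP(Feb 2015)Q(Feb 2015) = 13×90 + 1225×4 + 2×101 = 1170 + 4900 + 202 = 6272
link = 5484/6272 = 0.874362
Link Mar 2015→Apr 2015:
ΣP(Apr 2015)Q(Mar 2015) = 19×91 + 1039×4 + 2×126 = 1729 + 4156 + 252 = 6137
ΣP(Mar 2015)Q(Mar 2015) = 15×91 + 983×4 + 2×126 = 1365 + 3932 + 252 = 5549
link = 6137/5549 = 1.105965
Chained index = 100 × 1.097653 × 0.874362 × 1.105965 = 106.1446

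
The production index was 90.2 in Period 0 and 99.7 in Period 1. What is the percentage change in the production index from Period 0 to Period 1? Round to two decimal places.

10.53%

Change = (99.7 − 90.2) / 90.2 × 100
       = 9.5 / 90.2 × 100 = 10.5322%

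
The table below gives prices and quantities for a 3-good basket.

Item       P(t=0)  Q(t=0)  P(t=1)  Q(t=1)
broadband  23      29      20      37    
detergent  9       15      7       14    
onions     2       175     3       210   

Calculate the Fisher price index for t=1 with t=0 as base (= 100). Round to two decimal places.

Laspeyres component (base-period weights):
ΣP(t=1)Q(t=0) = 20×29 + 7×15 + 3×175 = 580 + 105 + 525 = 1210
ΣP(t=0)Q(t=0) = 23×29 + 9×15 + 2×175 = 667 + 135 + 350 = 1152
L = 1210 / 1152 × 100 = 105.0347
Paasche component (current-period weights):
ΣP(t=1)Q(t=1) = 20×37 + 7×14 + 3×210 = 740 + 98 + 630 = 1468
ΣP(t=0)Q(t=1) = 23×37 + 9×14 + 2×210 = 851 + 126 + 420 = 1397
P = 1468 / 1397 × 100 = 105.0823
Fisher = √(L × P) = √(105.0347 × 105.0823) = 105.0585

105.06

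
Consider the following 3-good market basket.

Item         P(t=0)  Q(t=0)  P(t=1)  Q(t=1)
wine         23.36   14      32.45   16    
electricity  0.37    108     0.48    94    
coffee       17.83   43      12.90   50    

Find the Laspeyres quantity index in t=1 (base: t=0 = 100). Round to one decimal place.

114.7

Laspeyres quantity index uses base-period prices as weights.
ΣP(t=0)·Q(t=1) = 23.36×16 + 0.37×94 + 17.83×50 = 373.76 + 34.78 + 891.5 = 1300.04
ΣP(t=0)·Q(t=0) = 23.36×14 + 0.37×108 + 17.83×43 = 327.04 + 39.96 + 766.69 = 1133.69
Index = 1300.04 / 1133.69 × 100 = 114.6733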